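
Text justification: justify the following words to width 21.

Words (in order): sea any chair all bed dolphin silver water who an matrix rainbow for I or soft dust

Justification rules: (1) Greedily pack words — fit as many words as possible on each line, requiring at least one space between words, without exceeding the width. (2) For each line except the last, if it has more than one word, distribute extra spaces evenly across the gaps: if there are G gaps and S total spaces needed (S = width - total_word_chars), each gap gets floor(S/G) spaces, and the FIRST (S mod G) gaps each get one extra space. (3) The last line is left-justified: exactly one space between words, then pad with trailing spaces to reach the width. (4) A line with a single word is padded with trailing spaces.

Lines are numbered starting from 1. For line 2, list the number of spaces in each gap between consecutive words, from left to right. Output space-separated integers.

Answer: 2 1

Derivation:
Line 1: ['sea', 'any', 'chair', 'all', 'bed'] (min_width=21, slack=0)
Line 2: ['dolphin', 'silver', 'water'] (min_width=20, slack=1)
Line 3: ['who', 'an', 'matrix', 'rainbow'] (min_width=21, slack=0)
Line 4: ['for', 'I', 'or', 'soft', 'dust'] (min_width=18, slack=3)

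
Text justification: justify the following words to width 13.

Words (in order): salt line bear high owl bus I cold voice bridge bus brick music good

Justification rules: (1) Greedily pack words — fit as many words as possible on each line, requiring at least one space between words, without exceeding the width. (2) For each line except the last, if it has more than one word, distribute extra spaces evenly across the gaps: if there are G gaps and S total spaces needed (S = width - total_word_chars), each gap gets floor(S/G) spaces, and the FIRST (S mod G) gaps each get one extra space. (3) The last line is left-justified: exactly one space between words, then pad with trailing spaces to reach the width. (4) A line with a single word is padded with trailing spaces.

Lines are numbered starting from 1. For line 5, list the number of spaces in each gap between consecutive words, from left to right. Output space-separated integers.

Answer: 5

Derivation:
Line 1: ['salt', 'line'] (min_width=9, slack=4)
Line 2: ['bear', 'high', 'owl'] (min_width=13, slack=0)
Line 3: ['bus', 'I', 'cold'] (min_width=10, slack=3)
Line 4: ['voice', 'bridge'] (min_width=12, slack=1)
Line 5: ['bus', 'brick'] (min_width=9, slack=4)
Line 6: ['music', 'good'] (min_width=10, slack=3)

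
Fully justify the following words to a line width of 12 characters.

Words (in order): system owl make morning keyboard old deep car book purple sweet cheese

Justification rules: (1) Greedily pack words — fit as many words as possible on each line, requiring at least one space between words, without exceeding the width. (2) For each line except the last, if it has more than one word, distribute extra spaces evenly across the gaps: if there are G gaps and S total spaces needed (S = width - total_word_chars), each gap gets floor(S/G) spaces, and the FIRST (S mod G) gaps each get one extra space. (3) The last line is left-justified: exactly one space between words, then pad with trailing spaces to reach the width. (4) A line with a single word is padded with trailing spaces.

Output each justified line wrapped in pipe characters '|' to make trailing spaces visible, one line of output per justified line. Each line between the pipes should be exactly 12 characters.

Line 1: ['system', 'owl'] (min_width=10, slack=2)
Line 2: ['make', 'morning'] (min_width=12, slack=0)
Line 3: ['keyboard', 'old'] (min_width=12, slack=0)
Line 4: ['deep', 'car'] (min_width=8, slack=4)
Line 5: ['book', 'purple'] (min_width=11, slack=1)
Line 6: ['sweet', 'cheese'] (min_width=12, slack=0)

Answer: |system   owl|
|make morning|
|keyboard old|
|deep     car|
|book  purple|
|sweet cheese|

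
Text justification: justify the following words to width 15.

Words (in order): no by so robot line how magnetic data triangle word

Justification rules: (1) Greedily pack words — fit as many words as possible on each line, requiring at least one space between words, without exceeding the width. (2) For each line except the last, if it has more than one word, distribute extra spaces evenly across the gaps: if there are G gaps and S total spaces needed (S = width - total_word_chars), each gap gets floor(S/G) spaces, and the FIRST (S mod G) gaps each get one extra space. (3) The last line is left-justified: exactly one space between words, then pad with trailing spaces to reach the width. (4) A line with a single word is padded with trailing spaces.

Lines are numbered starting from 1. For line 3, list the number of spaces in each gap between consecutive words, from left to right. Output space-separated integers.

Answer: 3

Derivation:
Line 1: ['no', 'by', 'so', 'robot'] (min_width=14, slack=1)
Line 2: ['line', 'how'] (min_width=8, slack=7)
Line 3: ['magnetic', 'data'] (min_width=13, slack=2)
Line 4: ['triangle', 'word'] (min_width=13, slack=2)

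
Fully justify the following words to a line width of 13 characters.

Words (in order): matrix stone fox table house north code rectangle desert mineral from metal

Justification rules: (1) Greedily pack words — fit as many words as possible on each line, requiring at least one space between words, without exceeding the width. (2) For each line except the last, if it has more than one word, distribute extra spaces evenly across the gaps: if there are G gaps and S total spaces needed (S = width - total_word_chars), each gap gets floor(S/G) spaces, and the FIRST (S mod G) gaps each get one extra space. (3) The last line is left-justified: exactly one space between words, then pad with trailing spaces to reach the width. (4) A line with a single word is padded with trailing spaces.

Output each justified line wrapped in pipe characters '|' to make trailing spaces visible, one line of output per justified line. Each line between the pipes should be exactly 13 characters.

Answer: |matrix  stone|
|fox     table|
|house   north|
|code         |
|rectangle    |
|desert       |
|mineral  from|
|metal        |

Derivation:
Line 1: ['matrix', 'stone'] (min_width=12, slack=1)
Line 2: ['fox', 'table'] (min_width=9, slack=4)
Line 3: ['house', 'north'] (min_width=11, slack=2)
Line 4: ['code'] (min_width=4, slack=9)
Line 5: ['rectangle'] (min_width=9, slack=4)
Line 6: ['desert'] (min_width=6, slack=7)
Line 7: ['mineral', 'from'] (min_width=12, slack=1)
Line 8: ['metal'] (min_width=5, slack=8)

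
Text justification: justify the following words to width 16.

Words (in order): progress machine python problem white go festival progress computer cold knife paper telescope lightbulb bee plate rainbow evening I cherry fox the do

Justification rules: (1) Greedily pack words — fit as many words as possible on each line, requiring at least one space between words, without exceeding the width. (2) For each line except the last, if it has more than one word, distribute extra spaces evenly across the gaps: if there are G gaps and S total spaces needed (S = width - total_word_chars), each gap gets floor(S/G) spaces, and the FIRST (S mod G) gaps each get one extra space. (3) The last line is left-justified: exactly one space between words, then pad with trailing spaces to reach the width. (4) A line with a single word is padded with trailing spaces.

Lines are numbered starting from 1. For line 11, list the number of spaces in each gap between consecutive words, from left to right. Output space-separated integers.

Line 1: ['progress', 'machine'] (min_width=16, slack=0)
Line 2: ['python', 'problem'] (min_width=14, slack=2)
Line 3: ['white', 'go'] (min_width=8, slack=8)
Line 4: ['festival'] (min_width=8, slack=8)
Line 5: ['progress'] (min_width=8, slack=8)
Line 6: ['computer', 'cold'] (min_width=13, slack=3)
Line 7: ['knife', 'paper'] (min_width=11, slack=5)
Line 8: ['telescope'] (min_width=9, slack=7)
Line 9: ['lightbulb', 'bee'] (min_width=13, slack=3)
Line 10: ['plate', 'rainbow'] (min_width=13, slack=3)
Line 11: ['evening', 'I', 'cherry'] (min_width=16, slack=0)
Line 12: ['fox', 'the', 'do'] (min_width=10, slack=6)

Answer: 1 1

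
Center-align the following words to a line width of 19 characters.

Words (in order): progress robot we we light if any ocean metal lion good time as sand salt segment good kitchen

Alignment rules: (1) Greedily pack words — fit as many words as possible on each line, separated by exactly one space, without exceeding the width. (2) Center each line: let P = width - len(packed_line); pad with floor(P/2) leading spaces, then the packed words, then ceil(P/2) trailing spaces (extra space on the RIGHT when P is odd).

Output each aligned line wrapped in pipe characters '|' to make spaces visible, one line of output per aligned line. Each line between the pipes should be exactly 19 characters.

Line 1: ['progress', 'robot', 'we'] (min_width=17, slack=2)
Line 2: ['we', 'light', 'if', 'any'] (min_width=15, slack=4)
Line 3: ['ocean', 'metal', 'lion'] (min_width=16, slack=3)
Line 4: ['good', 'time', 'as', 'sand'] (min_width=17, slack=2)
Line 5: ['salt', 'segment', 'good'] (min_width=17, slack=2)
Line 6: ['kitchen'] (min_width=7, slack=12)

Answer: | progress robot we |
|  we light if any  |
| ocean metal lion  |
| good time as sand |
| salt segment good |
|      kitchen      |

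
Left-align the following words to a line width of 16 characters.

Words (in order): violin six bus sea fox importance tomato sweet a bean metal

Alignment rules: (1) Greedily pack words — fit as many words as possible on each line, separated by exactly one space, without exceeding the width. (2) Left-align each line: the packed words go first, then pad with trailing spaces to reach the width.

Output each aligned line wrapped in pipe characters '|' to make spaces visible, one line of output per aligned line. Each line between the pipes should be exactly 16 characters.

Line 1: ['violin', 'six', 'bus'] (min_width=14, slack=2)
Line 2: ['sea', 'fox'] (min_width=7, slack=9)
Line 3: ['importance'] (min_width=10, slack=6)
Line 4: ['tomato', 'sweet', 'a'] (min_width=14, slack=2)
Line 5: ['bean', 'metal'] (min_width=10, slack=6)

Answer: |violin six bus  |
|sea fox         |
|importance      |
|tomato sweet a  |
|bean metal      |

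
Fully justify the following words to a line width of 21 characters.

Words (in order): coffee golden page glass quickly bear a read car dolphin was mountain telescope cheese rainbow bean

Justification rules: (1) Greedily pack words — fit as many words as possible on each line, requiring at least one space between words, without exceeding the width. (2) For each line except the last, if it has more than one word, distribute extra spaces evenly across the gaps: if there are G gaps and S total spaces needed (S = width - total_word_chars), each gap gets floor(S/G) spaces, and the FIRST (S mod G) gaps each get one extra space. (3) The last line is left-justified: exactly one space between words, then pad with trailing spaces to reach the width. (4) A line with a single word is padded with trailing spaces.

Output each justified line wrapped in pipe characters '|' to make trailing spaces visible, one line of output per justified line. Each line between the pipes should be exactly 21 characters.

Answer: |coffee   golden  page|
|glass  quickly bear a|
|read  car dolphin was|
|mountain    telescope|
|cheese rainbow bean  |

Derivation:
Line 1: ['coffee', 'golden', 'page'] (min_width=18, slack=3)
Line 2: ['glass', 'quickly', 'bear', 'a'] (min_width=20, slack=1)
Line 3: ['read', 'car', 'dolphin', 'was'] (min_width=20, slack=1)
Line 4: ['mountain', 'telescope'] (min_width=18, slack=3)
Line 5: ['cheese', 'rainbow', 'bean'] (min_width=19, slack=2)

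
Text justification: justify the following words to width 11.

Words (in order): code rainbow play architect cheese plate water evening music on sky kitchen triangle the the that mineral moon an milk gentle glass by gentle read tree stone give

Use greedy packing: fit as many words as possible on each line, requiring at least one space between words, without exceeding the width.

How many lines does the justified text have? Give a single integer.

Line 1: ['code'] (min_width=4, slack=7)
Line 2: ['rainbow'] (min_width=7, slack=4)
Line 3: ['play'] (min_width=4, slack=7)
Line 4: ['architect'] (min_width=9, slack=2)
Line 5: ['cheese'] (min_width=6, slack=5)
Line 6: ['plate', 'water'] (min_width=11, slack=0)
Line 7: ['evening'] (min_width=7, slack=4)
Line 8: ['music', 'on'] (min_width=8, slack=3)
Line 9: ['sky', 'kitchen'] (min_width=11, slack=0)
Line 10: ['triangle'] (min_width=8, slack=3)
Line 11: ['the', 'the'] (min_width=7, slack=4)
Line 12: ['that'] (min_width=4, slack=7)
Line 13: ['mineral'] (min_width=7, slack=4)
Line 14: ['moon', 'an'] (min_width=7, slack=4)
Line 15: ['milk', 'gentle'] (min_width=11, slack=0)
Line 16: ['glass', 'by'] (min_width=8, slack=3)
Line 17: ['gentle', 'read'] (min_width=11, slack=0)
Line 18: ['tree', 'stone'] (min_width=10, slack=1)
Line 19: ['give'] (min_width=4, slack=7)
Total lines: 19

Answer: 19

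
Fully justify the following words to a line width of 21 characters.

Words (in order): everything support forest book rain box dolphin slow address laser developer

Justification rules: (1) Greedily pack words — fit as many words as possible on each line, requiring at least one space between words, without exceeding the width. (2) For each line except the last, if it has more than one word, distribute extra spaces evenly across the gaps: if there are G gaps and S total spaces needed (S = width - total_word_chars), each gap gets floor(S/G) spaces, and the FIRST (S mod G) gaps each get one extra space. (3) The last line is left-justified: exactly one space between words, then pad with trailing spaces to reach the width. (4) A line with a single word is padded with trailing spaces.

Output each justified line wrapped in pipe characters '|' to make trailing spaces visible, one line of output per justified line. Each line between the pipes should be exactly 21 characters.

Line 1: ['everything', 'support'] (min_width=18, slack=3)
Line 2: ['forest', 'book', 'rain', 'box'] (min_width=20, slack=1)
Line 3: ['dolphin', 'slow', 'address'] (min_width=20, slack=1)
Line 4: ['laser', 'developer'] (min_width=15, slack=6)

Answer: |everything    support|
|forest  book rain box|
|dolphin  slow address|
|laser developer      |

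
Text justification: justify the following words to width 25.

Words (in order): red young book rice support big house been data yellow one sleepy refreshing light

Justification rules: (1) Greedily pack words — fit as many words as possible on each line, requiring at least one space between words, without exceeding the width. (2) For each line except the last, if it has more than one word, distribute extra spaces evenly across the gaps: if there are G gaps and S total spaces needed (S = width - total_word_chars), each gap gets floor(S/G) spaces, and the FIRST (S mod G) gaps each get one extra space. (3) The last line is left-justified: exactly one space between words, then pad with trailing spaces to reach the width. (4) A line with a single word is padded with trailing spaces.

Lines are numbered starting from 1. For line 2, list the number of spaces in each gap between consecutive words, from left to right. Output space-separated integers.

Line 1: ['red', 'young', 'book', 'rice'] (min_width=19, slack=6)
Line 2: ['support', 'big', 'house', 'been'] (min_width=22, slack=3)
Line 3: ['data', 'yellow', 'one', 'sleepy'] (min_width=22, slack=3)
Line 4: ['refreshing', 'light'] (min_width=16, slack=9)

Answer: 2 2 2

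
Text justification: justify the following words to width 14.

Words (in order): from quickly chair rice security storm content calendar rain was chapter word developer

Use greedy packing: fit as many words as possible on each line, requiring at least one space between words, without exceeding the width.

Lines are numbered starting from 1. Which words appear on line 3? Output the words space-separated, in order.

Answer: security storm

Derivation:
Line 1: ['from', 'quickly'] (min_width=12, slack=2)
Line 2: ['chair', 'rice'] (min_width=10, slack=4)
Line 3: ['security', 'storm'] (min_width=14, slack=0)
Line 4: ['content'] (min_width=7, slack=7)
Line 5: ['calendar', 'rain'] (min_width=13, slack=1)
Line 6: ['was', 'chapter'] (min_width=11, slack=3)
Line 7: ['word', 'developer'] (min_width=14, slack=0)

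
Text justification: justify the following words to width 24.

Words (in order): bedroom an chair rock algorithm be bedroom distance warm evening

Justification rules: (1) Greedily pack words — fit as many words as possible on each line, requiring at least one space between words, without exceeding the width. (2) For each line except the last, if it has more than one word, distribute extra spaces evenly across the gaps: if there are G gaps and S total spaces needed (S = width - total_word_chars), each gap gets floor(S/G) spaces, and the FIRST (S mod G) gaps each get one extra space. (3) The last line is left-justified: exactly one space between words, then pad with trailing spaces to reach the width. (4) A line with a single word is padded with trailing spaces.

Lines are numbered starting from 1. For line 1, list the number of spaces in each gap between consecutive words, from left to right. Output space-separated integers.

Line 1: ['bedroom', 'an', 'chair', 'rock'] (min_width=21, slack=3)
Line 2: ['algorithm', 'be', 'bedroom'] (min_width=20, slack=4)
Line 3: ['distance', 'warm', 'evening'] (min_width=21, slack=3)

Answer: 2 2 2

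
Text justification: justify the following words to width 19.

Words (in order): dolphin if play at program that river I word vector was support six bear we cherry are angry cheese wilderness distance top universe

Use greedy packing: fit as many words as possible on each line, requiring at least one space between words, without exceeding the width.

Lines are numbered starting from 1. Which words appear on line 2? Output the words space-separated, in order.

Line 1: ['dolphin', 'if', 'play', 'at'] (min_width=18, slack=1)
Line 2: ['program', 'that', 'river'] (min_width=18, slack=1)
Line 3: ['I', 'word', 'vector', 'was'] (min_width=17, slack=2)
Line 4: ['support', 'six', 'bear', 'we'] (min_width=19, slack=0)
Line 5: ['cherry', 'are', 'angry'] (min_width=16, slack=3)
Line 6: ['cheese', 'wilderness'] (min_width=17, slack=2)
Line 7: ['distance', 'top'] (min_width=12, slack=7)
Line 8: ['universe'] (min_width=8, slack=11)

Answer: program that river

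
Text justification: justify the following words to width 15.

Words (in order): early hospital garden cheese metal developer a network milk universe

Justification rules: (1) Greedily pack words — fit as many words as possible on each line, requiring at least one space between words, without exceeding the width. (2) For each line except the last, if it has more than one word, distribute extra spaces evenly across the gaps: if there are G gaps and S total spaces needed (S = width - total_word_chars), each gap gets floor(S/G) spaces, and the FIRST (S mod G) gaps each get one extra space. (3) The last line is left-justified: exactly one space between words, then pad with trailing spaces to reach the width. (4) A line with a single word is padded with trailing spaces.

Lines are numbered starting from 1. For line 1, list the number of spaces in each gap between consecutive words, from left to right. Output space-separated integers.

Line 1: ['early', 'hospital'] (min_width=14, slack=1)
Line 2: ['garden', 'cheese'] (min_width=13, slack=2)
Line 3: ['metal', 'developer'] (min_width=15, slack=0)
Line 4: ['a', 'network', 'milk'] (min_width=14, slack=1)
Line 5: ['universe'] (min_width=8, slack=7)

Answer: 2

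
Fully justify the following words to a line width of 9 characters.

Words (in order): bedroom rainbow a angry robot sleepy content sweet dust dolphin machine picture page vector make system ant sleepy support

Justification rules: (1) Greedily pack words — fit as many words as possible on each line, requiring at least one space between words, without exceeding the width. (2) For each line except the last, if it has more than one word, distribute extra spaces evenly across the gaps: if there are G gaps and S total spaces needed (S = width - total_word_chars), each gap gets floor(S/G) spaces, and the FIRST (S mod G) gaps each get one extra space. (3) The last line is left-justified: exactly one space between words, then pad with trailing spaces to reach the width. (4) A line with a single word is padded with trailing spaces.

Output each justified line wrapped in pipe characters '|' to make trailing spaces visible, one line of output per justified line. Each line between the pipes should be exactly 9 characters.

Answer: |bedroom  |
|rainbow a|
|angry    |
|robot    |
|sleepy   |
|content  |
|sweet    |
|dust     |
|dolphin  |
|machine  |
|picture  |
|page     |
|vector   |
|make     |
|system   |
|ant      |
|sleepy   |
|support  |

Derivation:
Line 1: ['bedroom'] (min_width=7, slack=2)
Line 2: ['rainbow', 'a'] (min_width=9, slack=0)
Line 3: ['angry'] (min_width=5, slack=4)
Line 4: ['robot'] (min_width=5, slack=4)
Line 5: ['sleepy'] (min_width=6, slack=3)
Line 6: ['content'] (min_width=7, slack=2)
Line 7: ['sweet'] (min_width=5, slack=4)
Line 8: ['dust'] (min_width=4, slack=5)
Line 9: ['dolphin'] (min_width=7, slack=2)
Line 10: ['machine'] (min_width=7, slack=2)
Line 11: ['picture'] (min_width=7, slack=2)
Line 12: ['page'] (min_width=4, slack=5)
Line 13: ['vector'] (min_width=6, slack=3)
Line 14: ['make'] (min_width=4, slack=5)
Line 15: ['system'] (min_width=6, slack=3)
Line 16: ['ant'] (min_width=3, slack=6)
Line 17: ['sleepy'] (min_width=6, slack=3)
Line 18: ['support'] (min_width=7, slack=2)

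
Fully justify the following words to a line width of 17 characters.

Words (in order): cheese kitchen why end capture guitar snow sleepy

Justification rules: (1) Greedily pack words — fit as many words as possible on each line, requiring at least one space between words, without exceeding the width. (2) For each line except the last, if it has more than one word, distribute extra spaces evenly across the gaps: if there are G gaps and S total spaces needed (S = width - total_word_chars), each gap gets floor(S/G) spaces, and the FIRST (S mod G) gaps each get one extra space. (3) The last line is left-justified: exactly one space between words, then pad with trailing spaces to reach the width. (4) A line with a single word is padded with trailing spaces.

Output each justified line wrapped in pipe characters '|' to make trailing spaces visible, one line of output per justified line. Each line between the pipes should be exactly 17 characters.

Answer: |cheese    kitchen|
|why  end  capture|
|guitar       snow|
|sleepy           |

Derivation:
Line 1: ['cheese', 'kitchen'] (min_width=14, slack=3)
Line 2: ['why', 'end', 'capture'] (min_width=15, slack=2)
Line 3: ['guitar', 'snow'] (min_width=11, slack=6)
Line 4: ['sleepy'] (min_width=6, slack=11)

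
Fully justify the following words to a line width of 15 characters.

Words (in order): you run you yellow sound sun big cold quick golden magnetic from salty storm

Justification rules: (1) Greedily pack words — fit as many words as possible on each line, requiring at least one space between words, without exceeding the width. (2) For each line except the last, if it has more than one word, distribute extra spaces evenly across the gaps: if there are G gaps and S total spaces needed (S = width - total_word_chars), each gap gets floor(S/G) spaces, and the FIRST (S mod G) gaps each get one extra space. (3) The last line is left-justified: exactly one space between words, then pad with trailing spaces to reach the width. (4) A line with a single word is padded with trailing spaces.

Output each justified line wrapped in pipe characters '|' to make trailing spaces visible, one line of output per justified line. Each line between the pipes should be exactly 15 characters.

Answer: |you   run   you|
|yellow    sound|
|sun   big  cold|
|quick    golden|
|magnetic   from|
|salty storm    |

Derivation:
Line 1: ['you', 'run', 'you'] (min_width=11, slack=4)
Line 2: ['yellow', 'sound'] (min_width=12, slack=3)
Line 3: ['sun', 'big', 'cold'] (min_width=12, slack=3)
Line 4: ['quick', 'golden'] (min_width=12, slack=3)
Line 5: ['magnetic', 'from'] (min_width=13, slack=2)
Line 6: ['salty', 'storm'] (min_width=11, slack=4)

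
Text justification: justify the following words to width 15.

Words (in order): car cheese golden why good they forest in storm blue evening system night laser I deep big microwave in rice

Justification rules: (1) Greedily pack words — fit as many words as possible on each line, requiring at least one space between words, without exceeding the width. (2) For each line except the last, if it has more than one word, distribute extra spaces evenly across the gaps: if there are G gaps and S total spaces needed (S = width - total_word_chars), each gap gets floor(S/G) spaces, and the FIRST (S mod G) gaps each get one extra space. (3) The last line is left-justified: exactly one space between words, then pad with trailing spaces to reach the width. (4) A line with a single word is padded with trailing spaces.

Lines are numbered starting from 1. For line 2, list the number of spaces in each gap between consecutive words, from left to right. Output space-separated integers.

Line 1: ['car', 'cheese'] (min_width=10, slack=5)
Line 2: ['golden', 'why', 'good'] (min_width=15, slack=0)
Line 3: ['they', 'forest', 'in'] (min_width=14, slack=1)
Line 4: ['storm', 'blue'] (min_width=10, slack=5)
Line 5: ['evening', 'system'] (min_width=14, slack=1)
Line 6: ['night', 'laser', 'I'] (min_width=13, slack=2)
Line 7: ['deep', 'big'] (min_width=8, slack=7)
Line 8: ['microwave', 'in'] (min_width=12, slack=3)
Line 9: ['rice'] (min_width=4, slack=11)

Answer: 1 1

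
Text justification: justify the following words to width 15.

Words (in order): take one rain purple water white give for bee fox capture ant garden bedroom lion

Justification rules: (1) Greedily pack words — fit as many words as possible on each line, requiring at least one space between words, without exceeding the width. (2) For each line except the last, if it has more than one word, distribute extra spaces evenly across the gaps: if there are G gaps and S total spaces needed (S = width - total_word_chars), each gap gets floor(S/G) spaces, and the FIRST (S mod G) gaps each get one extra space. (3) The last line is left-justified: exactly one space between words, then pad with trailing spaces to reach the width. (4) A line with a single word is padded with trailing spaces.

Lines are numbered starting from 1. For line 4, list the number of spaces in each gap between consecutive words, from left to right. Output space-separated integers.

Line 1: ['take', 'one', 'rain'] (min_width=13, slack=2)
Line 2: ['purple', 'water'] (min_width=12, slack=3)
Line 3: ['white', 'give', 'for'] (min_width=14, slack=1)
Line 4: ['bee', 'fox', 'capture'] (min_width=15, slack=0)
Line 5: ['ant', 'garden'] (min_width=10, slack=5)
Line 6: ['bedroom', 'lion'] (min_width=12, slack=3)

Answer: 1 1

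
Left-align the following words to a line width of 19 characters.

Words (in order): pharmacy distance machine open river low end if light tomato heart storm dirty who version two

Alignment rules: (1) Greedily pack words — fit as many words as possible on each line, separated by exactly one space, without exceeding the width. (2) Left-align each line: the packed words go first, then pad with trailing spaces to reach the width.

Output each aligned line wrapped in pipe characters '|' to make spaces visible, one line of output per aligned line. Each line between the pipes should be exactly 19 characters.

Answer: |pharmacy distance  |
|machine open river |
|low end if light   |
|tomato heart storm |
|dirty who version  |
|two                |

Derivation:
Line 1: ['pharmacy', 'distance'] (min_width=17, slack=2)
Line 2: ['machine', 'open', 'river'] (min_width=18, slack=1)
Line 3: ['low', 'end', 'if', 'light'] (min_width=16, slack=3)
Line 4: ['tomato', 'heart', 'storm'] (min_width=18, slack=1)
Line 5: ['dirty', 'who', 'version'] (min_width=17, slack=2)
Line 6: ['two'] (min_width=3, slack=16)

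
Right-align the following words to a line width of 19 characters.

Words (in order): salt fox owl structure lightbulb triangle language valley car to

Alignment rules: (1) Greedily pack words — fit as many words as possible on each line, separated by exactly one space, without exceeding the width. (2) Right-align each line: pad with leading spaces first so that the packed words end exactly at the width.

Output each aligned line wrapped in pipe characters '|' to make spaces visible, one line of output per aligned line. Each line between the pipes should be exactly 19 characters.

Answer: |       salt fox owl|
|structure lightbulb|
|  triangle language|
|      valley car to|

Derivation:
Line 1: ['salt', 'fox', 'owl'] (min_width=12, slack=7)
Line 2: ['structure', 'lightbulb'] (min_width=19, slack=0)
Line 3: ['triangle', 'language'] (min_width=17, slack=2)
Line 4: ['valley', 'car', 'to'] (min_width=13, slack=6)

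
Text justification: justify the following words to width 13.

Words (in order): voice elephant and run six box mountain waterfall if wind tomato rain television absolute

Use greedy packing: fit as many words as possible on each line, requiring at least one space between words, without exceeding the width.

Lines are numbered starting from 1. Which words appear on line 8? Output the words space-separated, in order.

Answer: television

Derivation:
Line 1: ['voice'] (min_width=5, slack=8)
Line 2: ['elephant', 'and'] (min_width=12, slack=1)
Line 3: ['run', 'six', 'box'] (min_width=11, slack=2)
Line 4: ['mountain'] (min_width=8, slack=5)
Line 5: ['waterfall', 'if'] (min_width=12, slack=1)
Line 6: ['wind', 'tomato'] (min_width=11, slack=2)
Line 7: ['rain'] (min_width=4, slack=9)
Line 8: ['television'] (min_width=10, slack=3)
Line 9: ['absolute'] (min_width=8, slack=5)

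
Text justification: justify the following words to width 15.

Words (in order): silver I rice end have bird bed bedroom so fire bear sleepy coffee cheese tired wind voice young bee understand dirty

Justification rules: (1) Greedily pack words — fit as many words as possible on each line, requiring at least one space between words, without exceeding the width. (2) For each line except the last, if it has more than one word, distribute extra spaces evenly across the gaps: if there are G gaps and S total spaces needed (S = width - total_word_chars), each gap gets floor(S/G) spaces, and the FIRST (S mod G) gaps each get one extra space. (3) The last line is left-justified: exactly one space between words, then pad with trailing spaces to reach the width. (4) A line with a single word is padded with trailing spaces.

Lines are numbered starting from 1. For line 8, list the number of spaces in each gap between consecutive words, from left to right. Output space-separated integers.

Line 1: ['silver', 'I', 'rice'] (min_width=13, slack=2)
Line 2: ['end', 'have', 'bird'] (min_width=13, slack=2)
Line 3: ['bed', 'bedroom', 'so'] (min_width=14, slack=1)
Line 4: ['fire', 'bear'] (min_width=9, slack=6)
Line 5: ['sleepy', 'coffee'] (min_width=13, slack=2)
Line 6: ['cheese', 'tired'] (min_width=12, slack=3)
Line 7: ['wind', 'voice'] (min_width=10, slack=5)
Line 8: ['young', 'bee'] (min_width=9, slack=6)
Line 9: ['understand'] (min_width=10, slack=5)
Line 10: ['dirty'] (min_width=5, slack=10)

Answer: 7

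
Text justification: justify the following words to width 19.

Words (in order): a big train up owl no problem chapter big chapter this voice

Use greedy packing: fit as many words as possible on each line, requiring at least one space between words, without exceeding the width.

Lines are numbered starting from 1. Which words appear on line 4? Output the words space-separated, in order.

Answer: voice

Derivation:
Line 1: ['a', 'big', 'train', 'up', 'owl'] (min_width=18, slack=1)
Line 2: ['no', 'problem', 'chapter'] (min_width=18, slack=1)
Line 3: ['big', 'chapter', 'this'] (min_width=16, slack=3)
Line 4: ['voice'] (min_width=5, slack=14)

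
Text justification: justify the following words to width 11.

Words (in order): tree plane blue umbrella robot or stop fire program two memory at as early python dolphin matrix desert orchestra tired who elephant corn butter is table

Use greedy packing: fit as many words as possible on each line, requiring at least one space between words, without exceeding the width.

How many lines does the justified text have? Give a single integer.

Answer: 17

Derivation:
Line 1: ['tree', 'plane'] (min_width=10, slack=1)
Line 2: ['blue'] (min_width=4, slack=7)
Line 3: ['umbrella'] (min_width=8, slack=3)
Line 4: ['robot', 'or'] (min_width=8, slack=3)
Line 5: ['stop', 'fire'] (min_width=9, slack=2)
Line 6: ['program', 'two'] (min_width=11, slack=0)
Line 7: ['memory', 'at'] (min_width=9, slack=2)
Line 8: ['as', 'early'] (min_width=8, slack=3)
Line 9: ['python'] (min_width=6, slack=5)
Line 10: ['dolphin'] (min_width=7, slack=4)
Line 11: ['matrix'] (min_width=6, slack=5)
Line 12: ['desert'] (min_width=6, slack=5)
Line 13: ['orchestra'] (min_width=9, slack=2)
Line 14: ['tired', 'who'] (min_width=9, slack=2)
Line 15: ['elephant'] (min_width=8, slack=3)
Line 16: ['corn', 'butter'] (min_width=11, slack=0)
Line 17: ['is', 'table'] (min_width=8, slack=3)
Total lines: 17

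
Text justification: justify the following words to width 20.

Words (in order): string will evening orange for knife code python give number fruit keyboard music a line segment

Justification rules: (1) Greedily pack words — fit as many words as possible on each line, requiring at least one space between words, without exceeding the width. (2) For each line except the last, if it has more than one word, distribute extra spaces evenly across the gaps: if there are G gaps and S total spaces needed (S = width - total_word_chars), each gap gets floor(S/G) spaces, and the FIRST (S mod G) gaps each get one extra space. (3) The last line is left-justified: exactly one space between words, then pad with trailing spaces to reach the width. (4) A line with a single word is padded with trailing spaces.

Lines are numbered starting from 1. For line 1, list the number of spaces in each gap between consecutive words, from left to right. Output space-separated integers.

Answer: 2 1

Derivation:
Line 1: ['string', 'will', 'evening'] (min_width=19, slack=1)
Line 2: ['orange', 'for', 'knife'] (min_width=16, slack=4)
Line 3: ['code', 'python', 'give'] (min_width=16, slack=4)
Line 4: ['number', 'fruit'] (min_width=12, slack=8)
Line 5: ['keyboard', 'music', 'a'] (min_width=16, slack=4)
Line 6: ['line', 'segment'] (min_width=12, slack=8)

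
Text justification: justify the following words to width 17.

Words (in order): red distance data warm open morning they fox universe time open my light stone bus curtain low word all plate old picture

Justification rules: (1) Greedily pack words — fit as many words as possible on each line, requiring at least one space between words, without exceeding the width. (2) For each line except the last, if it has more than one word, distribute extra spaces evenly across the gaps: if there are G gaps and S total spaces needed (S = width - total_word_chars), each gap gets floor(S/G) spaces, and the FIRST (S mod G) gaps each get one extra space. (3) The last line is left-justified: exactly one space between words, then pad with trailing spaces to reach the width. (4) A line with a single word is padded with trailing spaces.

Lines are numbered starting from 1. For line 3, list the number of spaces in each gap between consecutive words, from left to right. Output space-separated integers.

Line 1: ['red', 'distance', 'data'] (min_width=17, slack=0)
Line 2: ['warm', 'open', 'morning'] (min_width=17, slack=0)
Line 3: ['they', 'fox', 'universe'] (min_width=17, slack=0)
Line 4: ['time', 'open', 'my'] (min_width=12, slack=5)
Line 5: ['light', 'stone', 'bus'] (min_width=15, slack=2)
Line 6: ['curtain', 'low', 'word'] (min_width=16, slack=1)
Line 7: ['all', 'plate', 'old'] (min_width=13, slack=4)
Line 8: ['picture'] (min_width=7, slack=10)

Answer: 1 1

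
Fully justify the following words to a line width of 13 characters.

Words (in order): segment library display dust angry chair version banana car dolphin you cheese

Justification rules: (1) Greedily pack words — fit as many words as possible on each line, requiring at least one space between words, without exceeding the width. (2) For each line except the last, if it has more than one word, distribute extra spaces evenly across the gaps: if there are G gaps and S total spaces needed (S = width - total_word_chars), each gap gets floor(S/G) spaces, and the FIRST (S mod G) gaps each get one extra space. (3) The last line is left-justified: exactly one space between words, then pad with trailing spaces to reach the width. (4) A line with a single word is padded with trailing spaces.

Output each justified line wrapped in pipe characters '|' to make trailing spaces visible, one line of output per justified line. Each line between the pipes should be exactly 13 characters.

Answer: |segment      |
|library      |
|display  dust|
|angry   chair|
|version      |
|banana    car|
|dolphin   you|
|cheese       |

Derivation:
Line 1: ['segment'] (min_width=7, slack=6)
Line 2: ['library'] (min_width=7, slack=6)
Line 3: ['display', 'dust'] (min_width=12, slack=1)
Line 4: ['angry', 'chair'] (min_width=11, slack=2)
Line 5: ['version'] (min_width=7, slack=6)
Line 6: ['banana', 'car'] (min_width=10, slack=3)
Line 7: ['dolphin', 'you'] (min_width=11, slack=2)
Line 8: ['cheese'] (min_width=6, slack=7)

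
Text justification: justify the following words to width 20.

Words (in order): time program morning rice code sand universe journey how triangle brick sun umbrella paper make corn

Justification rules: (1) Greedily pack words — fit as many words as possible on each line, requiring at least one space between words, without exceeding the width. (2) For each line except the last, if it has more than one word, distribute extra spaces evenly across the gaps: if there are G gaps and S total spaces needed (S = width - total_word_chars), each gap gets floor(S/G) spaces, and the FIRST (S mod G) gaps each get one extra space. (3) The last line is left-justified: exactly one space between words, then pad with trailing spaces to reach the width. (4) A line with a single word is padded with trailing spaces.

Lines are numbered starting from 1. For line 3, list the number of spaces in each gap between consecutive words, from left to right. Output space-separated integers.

Line 1: ['time', 'program', 'morning'] (min_width=20, slack=0)
Line 2: ['rice', 'code', 'sand'] (min_width=14, slack=6)
Line 3: ['universe', 'journey', 'how'] (min_width=20, slack=0)
Line 4: ['triangle', 'brick', 'sun'] (min_width=18, slack=2)
Line 5: ['umbrella', 'paper', 'make'] (min_width=19, slack=1)
Line 6: ['corn'] (min_width=4, slack=16)

Answer: 1 1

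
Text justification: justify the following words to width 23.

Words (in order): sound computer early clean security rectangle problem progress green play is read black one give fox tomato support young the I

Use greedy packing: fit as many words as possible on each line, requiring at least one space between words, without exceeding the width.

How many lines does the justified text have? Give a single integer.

Answer: 7

Derivation:
Line 1: ['sound', 'computer', 'early'] (min_width=20, slack=3)
Line 2: ['clean', 'security'] (min_width=14, slack=9)
Line 3: ['rectangle', 'problem'] (min_width=17, slack=6)
Line 4: ['progress', 'green', 'play', 'is'] (min_width=22, slack=1)
Line 5: ['read', 'black', 'one', 'give', 'fox'] (min_width=23, slack=0)
Line 6: ['tomato', 'support', 'young'] (min_width=20, slack=3)
Line 7: ['the', 'I'] (min_width=5, slack=18)
Total lines: 7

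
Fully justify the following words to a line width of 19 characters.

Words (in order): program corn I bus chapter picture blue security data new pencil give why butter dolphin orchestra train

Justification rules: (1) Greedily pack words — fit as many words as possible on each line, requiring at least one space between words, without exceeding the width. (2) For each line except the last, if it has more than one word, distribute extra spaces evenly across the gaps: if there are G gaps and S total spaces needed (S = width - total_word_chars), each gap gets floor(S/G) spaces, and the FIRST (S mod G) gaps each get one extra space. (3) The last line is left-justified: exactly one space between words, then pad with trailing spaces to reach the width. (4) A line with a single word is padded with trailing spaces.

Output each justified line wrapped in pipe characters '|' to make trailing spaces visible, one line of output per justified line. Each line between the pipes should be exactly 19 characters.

Line 1: ['program', 'corn', 'I', 'bus'] (min_width=18, slack=1)
Line 2: ['chapter', 'picture'] (min_width=15, slack=4)
Line 3: ['blue', 'security', 'data'] (min_width=18, slack=1)
Line 4: ['new', 'pencil', 'give', 'why'] (min_width=19, slack=0)
Line 5: ['butter', 'dolphin'] (min_width=14, slack=5)
Line 6: ['orchestra', 'train'] (min_width=15, slack=4)

Answer: |program  corn I bus|
|chapter     picture|
|blue  security data|
|new pencil give why|
|butter      dolphin|
|orchestra train    |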